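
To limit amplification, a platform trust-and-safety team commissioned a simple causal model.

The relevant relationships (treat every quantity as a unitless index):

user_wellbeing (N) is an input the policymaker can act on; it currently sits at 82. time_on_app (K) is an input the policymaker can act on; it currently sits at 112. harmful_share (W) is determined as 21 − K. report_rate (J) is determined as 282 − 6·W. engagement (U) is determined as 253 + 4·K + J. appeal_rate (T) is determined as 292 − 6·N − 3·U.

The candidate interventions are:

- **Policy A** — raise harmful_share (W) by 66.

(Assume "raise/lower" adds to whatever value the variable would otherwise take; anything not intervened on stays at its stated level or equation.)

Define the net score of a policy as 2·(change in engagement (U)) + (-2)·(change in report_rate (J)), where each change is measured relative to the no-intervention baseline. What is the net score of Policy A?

0

Baseline:
  K = 112
  W = 21 − 112 = -91
  J = 282 − 6·(-91) = 828
  U = 253 + 4·112 + 828 = 1529
Policy A (W + 66):
  K = 112
  W = 21 − 112 (+66 from intervention) = -25
  J = 282 − 6·(-25) = 432
  U = 253 + 4·112 + 432 = 1133
ΔU = 1133 − 1529 = -396; ΔJ = 432 − 828 = -396
Score = 2·(-396) + (-2)·(-396) = 0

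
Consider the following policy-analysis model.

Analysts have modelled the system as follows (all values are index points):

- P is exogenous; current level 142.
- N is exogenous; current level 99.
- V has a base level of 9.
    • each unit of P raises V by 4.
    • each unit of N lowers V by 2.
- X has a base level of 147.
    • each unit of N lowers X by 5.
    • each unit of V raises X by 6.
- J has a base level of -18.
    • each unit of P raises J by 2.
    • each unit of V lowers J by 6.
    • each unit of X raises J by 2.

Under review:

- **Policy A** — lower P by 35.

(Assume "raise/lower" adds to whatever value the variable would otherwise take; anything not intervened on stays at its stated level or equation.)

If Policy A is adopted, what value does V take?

239

Policy A (P − 35):
  P = 142 − 35 = 107
  N = 99
  V = 9 + 4·107 − 2·99 = 239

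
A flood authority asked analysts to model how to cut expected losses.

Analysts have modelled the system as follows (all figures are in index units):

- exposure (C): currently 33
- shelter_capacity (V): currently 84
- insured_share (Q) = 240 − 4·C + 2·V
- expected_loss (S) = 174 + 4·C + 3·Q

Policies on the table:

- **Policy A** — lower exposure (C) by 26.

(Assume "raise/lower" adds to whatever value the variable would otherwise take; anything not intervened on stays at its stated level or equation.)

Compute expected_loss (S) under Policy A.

1342

Policy A (C − 26):
  C = 33 − 26 = 7
  V = 84
  Q = 240 − 4·7 + 2·84 = 380
  S = 174 + 4·7 + 3·380 = 1342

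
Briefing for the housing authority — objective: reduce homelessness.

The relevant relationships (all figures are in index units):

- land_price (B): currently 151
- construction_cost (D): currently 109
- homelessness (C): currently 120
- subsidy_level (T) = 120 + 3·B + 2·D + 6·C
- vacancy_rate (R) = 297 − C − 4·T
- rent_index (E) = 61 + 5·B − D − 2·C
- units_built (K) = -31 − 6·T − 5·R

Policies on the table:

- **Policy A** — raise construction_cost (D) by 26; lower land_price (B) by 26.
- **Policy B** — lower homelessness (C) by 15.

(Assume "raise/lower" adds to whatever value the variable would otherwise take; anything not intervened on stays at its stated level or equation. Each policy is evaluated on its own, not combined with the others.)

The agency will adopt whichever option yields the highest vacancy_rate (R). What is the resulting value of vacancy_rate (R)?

-5492

Policy A (D + 26, B − 26):
  B = 151 − 26 = 125
  D = 109 + 26 = 135
  C = 120
  T = 120 + 3·125 + 2·135 + 6·120 = 1485
  R = 297 − 120 − 4·1485 = -5763
Policy B (C − 15):
  B = 151
  D = 109
  C = 120 − 15 = 105
  T = 120 + 3·151 + 2·109 + 6·105 = 1421
  R = 297 − 105 − 4·1421 = -5492
Comparing — Policy A: R=-5763, Policy B: R=-5492. Highest is -5492 (Policy B).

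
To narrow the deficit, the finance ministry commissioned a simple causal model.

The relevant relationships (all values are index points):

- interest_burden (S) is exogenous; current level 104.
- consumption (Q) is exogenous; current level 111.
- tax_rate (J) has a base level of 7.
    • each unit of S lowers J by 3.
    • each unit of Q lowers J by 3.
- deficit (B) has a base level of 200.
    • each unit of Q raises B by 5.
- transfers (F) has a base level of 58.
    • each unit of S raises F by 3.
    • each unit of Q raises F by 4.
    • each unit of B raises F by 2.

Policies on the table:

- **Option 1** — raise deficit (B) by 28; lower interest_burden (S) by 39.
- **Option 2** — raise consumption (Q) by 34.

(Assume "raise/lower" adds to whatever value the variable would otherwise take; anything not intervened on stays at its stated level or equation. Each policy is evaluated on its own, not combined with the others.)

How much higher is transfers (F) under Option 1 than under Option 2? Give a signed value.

-537

Option 1 (B + 28, S − 39):
  S = 104 − 39 = 65
  Q = 111
  B = 200 + 5·111 (+28 from intervention) = 783
  F = 58 + 3·65 + 4·111 + 2·783 = 2263
Option 2 (Q + 34):
  S = 104
  Q = 111 + 34 = 145
  B = 200 + 5·145 = 925
  F = 58 + 3·104 + 4·145 + 2·925 = 2800
F: 2263 − 2800 = -537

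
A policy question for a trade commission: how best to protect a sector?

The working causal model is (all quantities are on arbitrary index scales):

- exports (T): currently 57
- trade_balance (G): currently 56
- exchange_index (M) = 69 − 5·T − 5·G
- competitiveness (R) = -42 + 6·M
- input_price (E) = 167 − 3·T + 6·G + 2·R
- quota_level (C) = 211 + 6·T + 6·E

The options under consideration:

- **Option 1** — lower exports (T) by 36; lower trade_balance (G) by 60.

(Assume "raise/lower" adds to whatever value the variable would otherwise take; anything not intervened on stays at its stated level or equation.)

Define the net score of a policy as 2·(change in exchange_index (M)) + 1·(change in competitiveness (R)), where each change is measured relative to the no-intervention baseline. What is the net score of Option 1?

3840

Baseline:
  T = 57
  G = 56
  M = 69 − 5·57 − 5·56 = -496
  R = -42 + 6·(-496) = -3018
Option 1 (T − 36, G − 60):
  T = 57 − 36 = 21
  G = 56 − 60 = -4
  M = 69 − 5·21 − 5·(-4) = -16
  R = -42 + 6·(-16) = -138
ΔM = -16 − (-496) = 480; ΔR = -138 − (-3018) = 2880
Score = 2·480 + 1·2880 = 3840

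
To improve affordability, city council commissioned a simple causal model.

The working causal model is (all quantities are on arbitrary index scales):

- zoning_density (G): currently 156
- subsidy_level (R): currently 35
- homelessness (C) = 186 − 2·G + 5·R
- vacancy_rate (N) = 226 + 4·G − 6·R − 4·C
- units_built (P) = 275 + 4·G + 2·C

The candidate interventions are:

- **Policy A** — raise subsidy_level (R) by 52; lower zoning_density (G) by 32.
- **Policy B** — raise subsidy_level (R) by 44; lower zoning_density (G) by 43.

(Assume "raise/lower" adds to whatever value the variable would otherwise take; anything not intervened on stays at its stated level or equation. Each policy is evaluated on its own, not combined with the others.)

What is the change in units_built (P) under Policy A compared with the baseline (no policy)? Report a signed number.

Baseline:
  G = 156
  R = 35
  C = 186 − 2·156 + 5·35 = 49
  P = 275 + 4·156 + 2·49 = 997
Policy A (R + 52, G − 32):
  G = 156 − 32 = 124
  R = 35 + 52 = 87
  C = 186 − 2·124 + 5·87 = 373
  P = 275 + 4·124 + 2·373 = 1517
Change in P: 1517 − 997 = 520

520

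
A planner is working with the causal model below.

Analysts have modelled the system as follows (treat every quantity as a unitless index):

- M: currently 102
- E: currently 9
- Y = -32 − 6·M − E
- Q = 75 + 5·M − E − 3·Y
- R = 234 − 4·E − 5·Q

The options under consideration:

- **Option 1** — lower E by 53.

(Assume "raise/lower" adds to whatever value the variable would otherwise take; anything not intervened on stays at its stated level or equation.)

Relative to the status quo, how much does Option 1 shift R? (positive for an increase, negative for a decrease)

742

Baseline:
  M = 102
  E = 9
  Y = -32 − 6·102 − 9 = -653
  Q = 75 + 5·102 − 9 − 3·(-653) = 2535
  R = 234 − 4·9 − 5·2535 = -12477
Option 1 (E − 53):
  M = 102
  E = 9 − 53 = -44
  Y = -32 − 6·102 − (-44) = -600
  Q = 75 + 5·102 − (-44) − 3·(-600) = 2429
  R = 234 − 4·(-44) − 5·2429 = -11735
Change in R: -11735 − (-12477) = 742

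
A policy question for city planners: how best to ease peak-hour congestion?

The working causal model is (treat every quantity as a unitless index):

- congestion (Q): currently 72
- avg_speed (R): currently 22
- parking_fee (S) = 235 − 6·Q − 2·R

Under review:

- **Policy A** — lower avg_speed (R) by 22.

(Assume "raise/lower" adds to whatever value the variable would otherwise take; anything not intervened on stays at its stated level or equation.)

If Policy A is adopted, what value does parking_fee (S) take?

-197

Policy A (R − 22):
  Q = 72
  R = 22 − 22 = 0
  S = 235 − 6·72 − 2·0 = -197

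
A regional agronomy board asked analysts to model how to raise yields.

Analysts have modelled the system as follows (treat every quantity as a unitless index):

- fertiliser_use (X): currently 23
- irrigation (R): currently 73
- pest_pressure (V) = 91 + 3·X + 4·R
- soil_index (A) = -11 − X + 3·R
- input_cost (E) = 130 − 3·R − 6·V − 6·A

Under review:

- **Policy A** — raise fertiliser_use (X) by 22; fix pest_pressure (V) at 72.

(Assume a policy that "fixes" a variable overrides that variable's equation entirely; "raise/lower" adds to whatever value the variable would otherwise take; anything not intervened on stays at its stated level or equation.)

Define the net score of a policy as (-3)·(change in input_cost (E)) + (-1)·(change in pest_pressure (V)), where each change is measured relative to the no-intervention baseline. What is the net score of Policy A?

Baseline:
  X = 23
  R = 73
  V = 91 + 3·23 + 4·73 = 452
  A = -11 − 23 + 3·73 = 185
  E = 130 − 3·73 − 6·452 − 6·185 = -3911
Policy A (X + 22, V := 72):
  X = 23 + 22 = 45
  R = 73
  V = 72
  A = -11 − 45 + 3·73 = 163
  E = 130 − 3·73 − 6·72 − 6·163 = -1499
ΔE = -1499 − (-3911) = 2412; ΔV = 72 − 452 = -380
Score = (-3)·2412 + (-1)·(-380) = -6856

-6856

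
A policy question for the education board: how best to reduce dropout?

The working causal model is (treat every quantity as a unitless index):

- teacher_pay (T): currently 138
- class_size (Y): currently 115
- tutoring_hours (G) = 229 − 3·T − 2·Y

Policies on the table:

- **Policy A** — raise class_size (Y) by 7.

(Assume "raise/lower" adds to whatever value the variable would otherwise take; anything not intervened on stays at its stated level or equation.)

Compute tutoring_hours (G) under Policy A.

Policy A (Y + 7):
  T = 138
  Y = 115 + 7 = 122
  G = 229 − 3·138 − 2·122 = -429

-429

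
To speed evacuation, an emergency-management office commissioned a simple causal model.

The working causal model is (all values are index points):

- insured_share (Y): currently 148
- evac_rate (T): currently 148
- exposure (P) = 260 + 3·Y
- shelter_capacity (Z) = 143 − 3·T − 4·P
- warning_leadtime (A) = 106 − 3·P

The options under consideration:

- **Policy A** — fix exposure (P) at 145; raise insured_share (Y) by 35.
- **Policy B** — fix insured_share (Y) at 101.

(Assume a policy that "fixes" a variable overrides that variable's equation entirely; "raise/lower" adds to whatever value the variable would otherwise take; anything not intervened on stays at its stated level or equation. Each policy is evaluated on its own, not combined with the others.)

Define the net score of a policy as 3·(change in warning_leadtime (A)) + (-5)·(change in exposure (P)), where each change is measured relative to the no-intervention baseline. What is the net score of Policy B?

Baseline:
  Y = 148
  P = 260 + 3·148 = 704
  A = 106 − 3·704 = -2006
Policy B (Y := 101):
  Y = 101
  P = 260 + 3·101 = 563
  A = 106 − 3·563 = -1583
ΔA = -1583 − (-2006) = 423; ΔP = 563 − 704 = -141
Score = 3·423 + (-5)·(-141) = 1974

1974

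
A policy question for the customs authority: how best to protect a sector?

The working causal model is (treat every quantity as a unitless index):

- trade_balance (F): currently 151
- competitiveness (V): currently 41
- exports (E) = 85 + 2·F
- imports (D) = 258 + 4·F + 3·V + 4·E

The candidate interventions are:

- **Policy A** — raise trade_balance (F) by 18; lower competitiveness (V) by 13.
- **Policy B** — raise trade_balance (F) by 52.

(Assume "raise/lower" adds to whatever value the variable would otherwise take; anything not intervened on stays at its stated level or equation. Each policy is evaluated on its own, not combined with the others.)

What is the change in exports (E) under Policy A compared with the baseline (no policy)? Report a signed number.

Baseline:
  F = 151
  E = 85 + 2·151 = 387
Policy A (F + 18, V − 13):
  F = 151 + 18 = 169
  E = 85 + 2·169 = 423
Change in E: 423 − 387 = 36

36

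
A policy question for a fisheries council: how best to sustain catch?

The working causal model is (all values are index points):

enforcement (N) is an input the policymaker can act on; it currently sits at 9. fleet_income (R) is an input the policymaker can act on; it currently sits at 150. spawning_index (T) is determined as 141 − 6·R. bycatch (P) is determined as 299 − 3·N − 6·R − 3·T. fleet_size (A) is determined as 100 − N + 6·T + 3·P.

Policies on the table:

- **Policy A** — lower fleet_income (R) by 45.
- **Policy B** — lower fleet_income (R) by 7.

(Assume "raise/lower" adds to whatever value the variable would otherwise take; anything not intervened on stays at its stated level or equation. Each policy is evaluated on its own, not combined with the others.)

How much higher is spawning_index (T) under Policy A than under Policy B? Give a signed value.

Policy A (R − 45):
  R = 150 − 45 = 105
  T = 141 − 6·105 = -489
Policy B (R − 7):
  R = 150 − 7 = 143
  T = 141 − 6·143 = -717
T: -489 − (-717) = 228

228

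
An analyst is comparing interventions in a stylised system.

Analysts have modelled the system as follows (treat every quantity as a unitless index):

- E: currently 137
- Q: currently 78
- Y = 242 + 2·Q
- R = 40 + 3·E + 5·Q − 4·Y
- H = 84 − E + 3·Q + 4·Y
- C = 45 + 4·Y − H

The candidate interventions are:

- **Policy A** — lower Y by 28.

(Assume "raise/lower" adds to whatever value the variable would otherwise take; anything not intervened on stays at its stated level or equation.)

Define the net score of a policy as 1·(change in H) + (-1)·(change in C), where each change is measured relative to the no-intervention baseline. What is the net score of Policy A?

-112

Baseline:
  E = 137
  Q = 78
  Y = 242 + 2·78 = 398
  H = 84 − 137 + 3·78 + 4·398 = 1773
  C = 45 + 4·398 − 1773 = -136
Policy A (Y − 28):
  E = 137
  Q = 78
  Y = 242 + 2·78 (−28 from intervention) = 370
  H = 84 − 137 + 3·78 + 4·370 = 1661
  C = 45 + 4·370 − 1661 = -136
ΔH = 1661 − 1773 = -112; ΔC = -136 − (-136) = 0
Score = 1·(-112) + (-1)·0 = -112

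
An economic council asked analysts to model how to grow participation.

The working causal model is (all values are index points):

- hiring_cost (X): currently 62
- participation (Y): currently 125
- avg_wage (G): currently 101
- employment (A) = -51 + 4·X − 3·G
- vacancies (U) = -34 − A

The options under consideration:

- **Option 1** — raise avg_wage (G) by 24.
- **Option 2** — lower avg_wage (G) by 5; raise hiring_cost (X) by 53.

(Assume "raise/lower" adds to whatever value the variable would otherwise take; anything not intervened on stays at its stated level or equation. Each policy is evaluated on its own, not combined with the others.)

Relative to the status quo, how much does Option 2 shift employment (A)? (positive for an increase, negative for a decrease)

227

Baseline:
  X = 62
  G = 101
  A = -51 + 4·62 − 3·101 = -106
Option 2 (G − 5, X + 53):
  X = 62 + 53 = 115
  G = 101 − 5 = 96
  A = -51 + 4·115 − 3·96 = 121
Change in A: 121 − (-106) = 227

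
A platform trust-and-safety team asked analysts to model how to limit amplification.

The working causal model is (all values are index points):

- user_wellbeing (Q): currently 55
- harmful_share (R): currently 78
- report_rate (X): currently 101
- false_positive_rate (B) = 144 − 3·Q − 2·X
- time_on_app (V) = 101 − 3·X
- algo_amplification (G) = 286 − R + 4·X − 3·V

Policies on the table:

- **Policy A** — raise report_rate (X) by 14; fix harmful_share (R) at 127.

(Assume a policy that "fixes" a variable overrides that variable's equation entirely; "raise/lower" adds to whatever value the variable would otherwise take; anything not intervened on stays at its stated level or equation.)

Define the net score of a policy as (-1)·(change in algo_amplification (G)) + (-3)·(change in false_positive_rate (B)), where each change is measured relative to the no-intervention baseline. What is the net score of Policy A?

-49

Baseline:
  Q = 55
  R = 78
  X = 101
  B = 144 − 3·55 − 2·101 = -223
  V = 101 − 3·101 = -202
  G = 286 − 78 + 4·101 − 3·(-202) = 1218
Policy A (X + 14, R := 127):
  Q = 55
  R = 127
  X = 101 + 14 = 115
  B = 144 − 3·55 − 2·115 = -251
  V = 101 − 3·115 = -244
  G = 286 − 127 + 4·115 − 3·(-244) = 1351
ΔG = 1351 − 1218 = 133; ΔB = -251 − (-223) = -28
Score = (-1)·133 + (-3)·(-28) = -49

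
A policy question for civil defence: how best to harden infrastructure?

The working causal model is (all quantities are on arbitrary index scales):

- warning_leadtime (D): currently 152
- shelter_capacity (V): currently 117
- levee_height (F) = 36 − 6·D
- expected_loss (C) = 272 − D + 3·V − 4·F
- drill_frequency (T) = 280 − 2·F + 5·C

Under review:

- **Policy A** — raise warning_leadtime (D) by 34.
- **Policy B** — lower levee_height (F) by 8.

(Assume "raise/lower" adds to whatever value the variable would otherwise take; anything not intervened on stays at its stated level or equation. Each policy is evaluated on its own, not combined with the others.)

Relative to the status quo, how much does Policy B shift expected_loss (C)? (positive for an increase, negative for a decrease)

32

Baseline:
  D = 152
  V = 117
  F = 36 − 6·152 = -876
  C = 272 − 152 + 3·117 − 4·(-876) = 3975
Policy B (F − 8):
  D = 152
  V = 117
  F = 36 − 6·152 (−8 from intervention) = -884
  C = 272 − 152 + 3·117 − 4·(-884) = 4007
Change in C: 4007 − 3975 = 32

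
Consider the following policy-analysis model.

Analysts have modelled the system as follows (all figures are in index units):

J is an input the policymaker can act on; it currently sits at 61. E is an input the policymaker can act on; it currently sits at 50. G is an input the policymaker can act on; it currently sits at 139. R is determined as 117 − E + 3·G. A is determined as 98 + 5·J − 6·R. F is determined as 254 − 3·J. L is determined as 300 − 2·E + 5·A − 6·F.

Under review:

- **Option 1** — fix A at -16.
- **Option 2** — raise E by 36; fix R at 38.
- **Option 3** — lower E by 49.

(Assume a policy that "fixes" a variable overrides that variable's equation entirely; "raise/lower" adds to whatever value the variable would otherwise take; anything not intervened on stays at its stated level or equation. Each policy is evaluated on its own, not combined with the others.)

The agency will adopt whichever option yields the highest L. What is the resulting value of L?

Option 1 (A := -16):
  J = 61
  E = 50
  G = 139
  R = 117 − 50 + 3·139 = 484
  A = -16
  F = 254 − 3·61 = 71
  L = 300 − 2·50 + 5·(-16) − 6·71 = -306
Option 2 (E + 36, R := 38):
  J = 61
  E = 50 + 36 = 86
  G = 139
  R = 38
  A = 98 + 5·61 − 6·38 = 175
  F = 254 − 3·61 = 71
  L = 300 − 2·86 + 5·175 − 6·71 = 577
Option 3 (E − 49):
  J = 61
  E = 50 − 49 = 1
  G = 139
  R = 117 − 1 + 3·139 = 533
  A = 98 + 5·61 − 6·533 = -2795
  F = 254 − 3·61 = 71
  L = 300 − 2·1 + 5·(-2795) − 6·71 = -14103
Comparing — Option 1: L=-306, Option 2: L=577, Option 3: L=-14103. Highest is 577 (Option 2).

577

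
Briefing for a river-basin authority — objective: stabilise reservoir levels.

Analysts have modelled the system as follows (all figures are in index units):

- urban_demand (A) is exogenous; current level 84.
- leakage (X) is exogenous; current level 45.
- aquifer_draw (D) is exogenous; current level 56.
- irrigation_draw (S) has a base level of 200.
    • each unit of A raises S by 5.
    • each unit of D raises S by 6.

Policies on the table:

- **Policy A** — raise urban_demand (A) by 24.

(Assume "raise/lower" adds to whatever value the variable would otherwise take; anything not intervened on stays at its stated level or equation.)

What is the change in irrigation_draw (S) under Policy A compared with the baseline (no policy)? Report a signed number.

120

Baseline:
  A = 84
  D = 56
  S = 200 + 5·84 + 6·56 = 956
Policy A (A + 24):
  A = 84 + 24 = 108
  D = 56
  S = 200 + 5·108 + 6·56 = 1076
Change in S: 1076 − 956 = 120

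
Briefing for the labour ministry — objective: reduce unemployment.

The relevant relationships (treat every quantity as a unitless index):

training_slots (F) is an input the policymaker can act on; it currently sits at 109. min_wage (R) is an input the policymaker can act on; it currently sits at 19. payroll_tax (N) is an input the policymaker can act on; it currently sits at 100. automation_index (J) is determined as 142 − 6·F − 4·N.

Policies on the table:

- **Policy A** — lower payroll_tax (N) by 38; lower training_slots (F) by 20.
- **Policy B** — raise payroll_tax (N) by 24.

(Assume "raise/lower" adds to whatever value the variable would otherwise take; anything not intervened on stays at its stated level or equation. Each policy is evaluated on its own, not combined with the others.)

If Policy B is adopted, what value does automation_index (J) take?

Policy B (N + 24):
  F = 109
  N = 100 + 24 = 124
  J = 142 − 6·109 − 4·124 = -1008

-1008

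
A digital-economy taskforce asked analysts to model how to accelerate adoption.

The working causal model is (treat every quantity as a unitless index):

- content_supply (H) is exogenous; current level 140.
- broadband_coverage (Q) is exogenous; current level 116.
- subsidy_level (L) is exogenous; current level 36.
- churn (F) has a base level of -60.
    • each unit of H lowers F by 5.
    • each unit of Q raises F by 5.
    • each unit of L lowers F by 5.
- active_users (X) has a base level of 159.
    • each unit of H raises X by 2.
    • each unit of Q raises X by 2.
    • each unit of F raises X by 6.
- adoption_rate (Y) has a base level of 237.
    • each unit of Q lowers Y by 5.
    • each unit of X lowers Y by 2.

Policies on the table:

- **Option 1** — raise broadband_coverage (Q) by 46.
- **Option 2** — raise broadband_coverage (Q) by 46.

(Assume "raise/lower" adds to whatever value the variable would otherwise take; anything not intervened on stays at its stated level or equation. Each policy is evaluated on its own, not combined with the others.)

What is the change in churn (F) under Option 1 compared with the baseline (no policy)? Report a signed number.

Baseline:
  H = 140
  Q = 116
  L = 36
  F = -60 − 5·140 + 5·116 − 5·36 = -360
Option 1 (Q + 46):
  H = 140
  Q = 116 + 46 = 162
  L = 36
  F = -60 − 5·140 + 5·162 − 5·36 = -130
Change in F: -130 − (-360) = 230

230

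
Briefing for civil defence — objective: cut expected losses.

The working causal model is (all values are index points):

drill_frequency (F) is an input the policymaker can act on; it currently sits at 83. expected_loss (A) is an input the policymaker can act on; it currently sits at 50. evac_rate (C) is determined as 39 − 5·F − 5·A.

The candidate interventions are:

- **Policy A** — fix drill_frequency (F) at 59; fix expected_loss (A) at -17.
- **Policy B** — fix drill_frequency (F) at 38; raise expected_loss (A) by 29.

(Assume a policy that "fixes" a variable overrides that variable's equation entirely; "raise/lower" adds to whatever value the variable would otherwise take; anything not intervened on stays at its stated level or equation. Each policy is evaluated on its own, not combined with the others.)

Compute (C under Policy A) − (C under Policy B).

375

Policy A (F := 59, A := -17):
  F = 59
  A = -17
  C = 39 − 5·59 − 5·(-17) = -171
Policy B (F := 38, A + 29):
  F = 38
  A = 50 + 29 = 79
  C = 39 − 5·38 − 5·79 = -546
C: -171 − (-546) = 375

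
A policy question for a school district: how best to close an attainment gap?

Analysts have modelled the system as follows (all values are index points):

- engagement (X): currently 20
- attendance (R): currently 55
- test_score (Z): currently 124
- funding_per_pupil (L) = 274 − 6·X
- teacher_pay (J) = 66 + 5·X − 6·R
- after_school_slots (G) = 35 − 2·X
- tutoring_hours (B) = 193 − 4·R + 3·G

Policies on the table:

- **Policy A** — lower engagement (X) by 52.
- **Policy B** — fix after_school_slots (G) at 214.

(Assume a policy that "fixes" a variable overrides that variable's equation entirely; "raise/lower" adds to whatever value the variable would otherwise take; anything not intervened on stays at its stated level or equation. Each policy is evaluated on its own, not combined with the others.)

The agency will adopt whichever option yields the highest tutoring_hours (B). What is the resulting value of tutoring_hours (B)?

615

Policy A (X − 52):
  X = 20 − 52 = -32
  R = 55
  G = 35 − 2·(-32) = 99
  B = 193 − 4·55 + 3·99 = 270
Policy B (G := 214):
  X = 20
  R = 55
  G = 214
  B = 193 − 4·55 + 3·214 = 615
Comparing — Policy A: B=270, Policy B: B=615. Highest is 615 (Policy B).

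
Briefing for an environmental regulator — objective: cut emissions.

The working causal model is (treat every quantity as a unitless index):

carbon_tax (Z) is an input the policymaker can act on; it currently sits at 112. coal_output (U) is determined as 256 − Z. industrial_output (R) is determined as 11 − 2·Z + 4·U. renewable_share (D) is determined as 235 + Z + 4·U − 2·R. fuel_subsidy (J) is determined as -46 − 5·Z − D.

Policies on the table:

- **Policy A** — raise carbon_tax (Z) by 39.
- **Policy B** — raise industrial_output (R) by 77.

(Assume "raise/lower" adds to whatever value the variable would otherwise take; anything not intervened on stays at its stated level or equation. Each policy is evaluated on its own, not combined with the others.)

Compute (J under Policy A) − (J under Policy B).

-700

Policy A (Z + 39):
  Z = 112 + 39 = 151
  U = 256 − 151 = 105
  R = 11 − 2·151 + 4·105 = 129
  D = 235 + 151 + 4·105 − 2·129 = 548
  J = -46 − 5·151 − 548 = -1349
Policy B (R + 77):
  Z = 112
  U = 256 − 112 = 144
  R = 11 − 2·112 + 4·144 (+77 from intervention) = 440
  D = 235 + 112 + 4·144 − 2·440 = 43
  J = -46 − 5·112 − 43 = -649
J: -1349 − (-649) = -700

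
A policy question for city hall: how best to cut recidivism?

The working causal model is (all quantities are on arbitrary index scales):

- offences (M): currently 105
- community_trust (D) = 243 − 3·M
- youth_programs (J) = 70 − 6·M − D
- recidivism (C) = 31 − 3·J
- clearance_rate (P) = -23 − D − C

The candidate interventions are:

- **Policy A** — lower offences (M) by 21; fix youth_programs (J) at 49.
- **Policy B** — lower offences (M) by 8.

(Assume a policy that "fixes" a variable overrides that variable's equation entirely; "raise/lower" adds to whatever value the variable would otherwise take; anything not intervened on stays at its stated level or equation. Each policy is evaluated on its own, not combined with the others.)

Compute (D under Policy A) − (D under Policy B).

Policy A (M − 21, J := 49):
  M = 105 − 21 = 84
  D = 243 − 3·84 = -9
Policy B (M − 8):
  M = 105 − 8 = 97
  D = 243 − 3·97 = -48
D: -9 − (-48) = 39

39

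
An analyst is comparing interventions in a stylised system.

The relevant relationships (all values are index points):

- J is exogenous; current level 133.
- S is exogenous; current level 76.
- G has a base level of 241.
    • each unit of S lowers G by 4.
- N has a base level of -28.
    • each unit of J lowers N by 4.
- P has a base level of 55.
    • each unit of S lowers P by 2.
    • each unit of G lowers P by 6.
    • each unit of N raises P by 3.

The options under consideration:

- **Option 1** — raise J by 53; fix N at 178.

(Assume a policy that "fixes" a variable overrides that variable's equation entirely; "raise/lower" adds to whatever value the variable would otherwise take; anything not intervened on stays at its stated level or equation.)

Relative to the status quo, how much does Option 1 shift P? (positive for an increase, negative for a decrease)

Baseline:
  J = 133
  S = 76
  G = 241 − 4·76 = -63
  N = -28 − 4·133 = -560
  P = 55 − 2·76 − 6·(-63) + 3·(-560) = -1399
Option 1 (J + 53, N := 178):
  J = 133 + 53 = 186
  S = 76
  G = 241 − 4·76 = -63
  N = 178
  P = 55 − 2·76 − 6·(-63) + 3·178 = 815
Change in P: 815 − (-1399) = 2214

2214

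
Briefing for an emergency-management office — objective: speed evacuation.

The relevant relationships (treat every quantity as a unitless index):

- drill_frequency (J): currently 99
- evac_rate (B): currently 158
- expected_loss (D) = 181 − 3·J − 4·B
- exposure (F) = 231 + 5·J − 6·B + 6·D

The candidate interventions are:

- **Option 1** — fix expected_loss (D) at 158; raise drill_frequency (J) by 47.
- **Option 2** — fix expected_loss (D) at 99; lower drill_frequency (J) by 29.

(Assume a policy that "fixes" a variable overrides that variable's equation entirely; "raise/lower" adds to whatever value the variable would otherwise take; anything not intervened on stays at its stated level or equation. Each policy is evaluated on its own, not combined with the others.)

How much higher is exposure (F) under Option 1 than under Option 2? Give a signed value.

Option 1 (D := 158, J + 47):
  J = 99 + 47 = 146
  B = 158
  D = 158
  F = 231 + 5·146 − 6·158 + 6·158 = 961
Option 2 (D := 99, J − 29):
  J = 99 − 29 = 70
  B = 158
  D = 99
  F = 231 + 5·70 − 6·158 + 6·99 = 227
F: 961 − 227 = 734

734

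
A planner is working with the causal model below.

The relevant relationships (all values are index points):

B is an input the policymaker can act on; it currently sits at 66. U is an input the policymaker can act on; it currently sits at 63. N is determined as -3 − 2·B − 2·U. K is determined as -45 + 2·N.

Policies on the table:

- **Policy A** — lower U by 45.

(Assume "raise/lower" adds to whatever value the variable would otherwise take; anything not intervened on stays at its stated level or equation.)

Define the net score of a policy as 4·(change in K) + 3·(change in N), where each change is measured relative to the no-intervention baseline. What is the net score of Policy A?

990

Baseline:
  B = 66
  U = 63
  N = -3 − 2·66 − 2·63 = -261
  K = -45 + 2·(-261) = -567
Policy A (U − 45):
  B = 66
  U = 63 − 45 = 18
  N = -3 − 2·66 − 2·18 = -171
  K = -45 + 2·(-171) = -387
ΔK = -387 − (-567) = 180; ΔN = -171 − (-261) = 90
Score = 4·180 + 3·90 = 990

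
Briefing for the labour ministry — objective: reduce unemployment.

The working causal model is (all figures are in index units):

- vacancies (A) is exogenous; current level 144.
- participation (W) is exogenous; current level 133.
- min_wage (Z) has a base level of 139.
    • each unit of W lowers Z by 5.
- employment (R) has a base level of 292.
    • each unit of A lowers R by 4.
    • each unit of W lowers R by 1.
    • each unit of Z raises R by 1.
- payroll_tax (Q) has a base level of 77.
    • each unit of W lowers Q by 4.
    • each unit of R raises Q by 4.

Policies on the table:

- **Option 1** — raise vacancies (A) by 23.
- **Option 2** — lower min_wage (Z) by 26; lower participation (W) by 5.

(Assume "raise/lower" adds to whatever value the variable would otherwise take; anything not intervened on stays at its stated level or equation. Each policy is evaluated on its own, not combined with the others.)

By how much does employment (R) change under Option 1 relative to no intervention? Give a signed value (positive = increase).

Baseline:
  A = 144
  W = 133
  Z = 139 − 5·133 = -526
  R = 292 − 4·144 − 133 + (-526) = -943
Option 1 (A + 23):
  A = 144 + 23 = 167
  W = 133
  Z = 139 − 5·133 = -526
  R = 292 − 4·167 − 133 + (-526) = -1035
Change in R: -1035 − (-943) = -92

-92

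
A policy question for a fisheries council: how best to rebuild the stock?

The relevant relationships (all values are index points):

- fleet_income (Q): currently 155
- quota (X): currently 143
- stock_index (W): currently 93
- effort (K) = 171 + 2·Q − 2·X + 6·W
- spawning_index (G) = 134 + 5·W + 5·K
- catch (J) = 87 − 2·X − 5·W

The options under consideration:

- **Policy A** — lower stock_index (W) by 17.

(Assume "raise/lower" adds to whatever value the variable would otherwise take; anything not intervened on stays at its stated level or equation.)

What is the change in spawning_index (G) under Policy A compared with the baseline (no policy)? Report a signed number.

-595

Baseline:
  Q = 155
  X = 143
  W = 93
  K = 171 + 2·155 − 2·143 + 6·93 = 753
  G = 134 + 5·93 + 5·753 = 4364
Policy A (W − 17):
  Q = 155
  X = 143
  W = 93 − 17 = 76
  K = 171 + 2·155 − 2·143 + 6·76 = 651
  G = 134 + 5·76 + 5·651 = 3769
Change in G: 3769 − 4364 = -595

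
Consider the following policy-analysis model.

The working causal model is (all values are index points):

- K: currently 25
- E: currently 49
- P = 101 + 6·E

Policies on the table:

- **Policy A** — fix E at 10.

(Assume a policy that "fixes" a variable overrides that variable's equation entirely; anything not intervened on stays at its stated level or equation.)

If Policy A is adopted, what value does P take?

Policy A (E := 10):
  E = 10
  P = 101 + 6·10 = 161

161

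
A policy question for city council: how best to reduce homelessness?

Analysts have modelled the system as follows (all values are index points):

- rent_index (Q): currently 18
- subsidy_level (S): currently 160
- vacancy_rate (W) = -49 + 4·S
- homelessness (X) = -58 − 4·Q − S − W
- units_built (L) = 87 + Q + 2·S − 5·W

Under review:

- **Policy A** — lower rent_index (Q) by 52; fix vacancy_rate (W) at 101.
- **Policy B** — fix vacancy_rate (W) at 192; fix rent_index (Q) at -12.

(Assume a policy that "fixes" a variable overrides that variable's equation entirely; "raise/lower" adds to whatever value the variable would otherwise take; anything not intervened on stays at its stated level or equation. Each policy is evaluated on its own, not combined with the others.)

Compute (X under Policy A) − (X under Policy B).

179

Policy A (Q − 52, W := 101):
  Q = 18 − 52 = -34
  S = 160
  W = 101
  X = -58 − 4·(-34) − 160 − 101 = -183
Policy B (W := 192, Q := -12):
  Q = -12
  S = 160
  W = 192
  X = -58 − 4·(-12) − 160 − 192 = -362
X: -183 − (-362) = 179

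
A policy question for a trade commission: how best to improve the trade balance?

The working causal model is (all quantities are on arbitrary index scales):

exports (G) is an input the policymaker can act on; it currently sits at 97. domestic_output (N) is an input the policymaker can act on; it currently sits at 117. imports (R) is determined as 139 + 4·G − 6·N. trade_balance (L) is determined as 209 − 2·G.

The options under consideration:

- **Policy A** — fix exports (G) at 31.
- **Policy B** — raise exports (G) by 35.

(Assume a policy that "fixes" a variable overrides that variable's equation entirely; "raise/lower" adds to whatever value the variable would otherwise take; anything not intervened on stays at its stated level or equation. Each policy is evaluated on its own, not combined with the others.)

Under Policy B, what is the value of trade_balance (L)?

Policy B (G + 35):
  G = 97 + 35 = 132
  L = 209 − 2·132 = -55

-55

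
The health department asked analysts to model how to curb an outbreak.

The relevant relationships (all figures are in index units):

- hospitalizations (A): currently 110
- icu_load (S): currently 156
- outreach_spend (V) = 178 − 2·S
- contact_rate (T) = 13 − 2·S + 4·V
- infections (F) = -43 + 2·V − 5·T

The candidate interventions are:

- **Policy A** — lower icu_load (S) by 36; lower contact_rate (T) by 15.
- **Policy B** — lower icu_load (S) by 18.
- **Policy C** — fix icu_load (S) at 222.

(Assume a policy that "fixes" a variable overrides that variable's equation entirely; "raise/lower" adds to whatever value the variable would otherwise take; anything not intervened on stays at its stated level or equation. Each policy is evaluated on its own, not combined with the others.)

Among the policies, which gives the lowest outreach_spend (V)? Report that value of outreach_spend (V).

Policy A (S − 36, T − 15):
  S = 156 − 36 = 120
  V = 178 − 2·120 = -62
Policy B (S − 18):
  S = 156 − 18 = 138
  V = 178 − 2·138 = -98
Policy C (S := 222):
  S = 222
  V = 178 − 2·222 = -266
Comparing — Policy A: V=-62, Policy B: V=-98, Policy C: V=-266. Lowest is -266 (Policy C).

-266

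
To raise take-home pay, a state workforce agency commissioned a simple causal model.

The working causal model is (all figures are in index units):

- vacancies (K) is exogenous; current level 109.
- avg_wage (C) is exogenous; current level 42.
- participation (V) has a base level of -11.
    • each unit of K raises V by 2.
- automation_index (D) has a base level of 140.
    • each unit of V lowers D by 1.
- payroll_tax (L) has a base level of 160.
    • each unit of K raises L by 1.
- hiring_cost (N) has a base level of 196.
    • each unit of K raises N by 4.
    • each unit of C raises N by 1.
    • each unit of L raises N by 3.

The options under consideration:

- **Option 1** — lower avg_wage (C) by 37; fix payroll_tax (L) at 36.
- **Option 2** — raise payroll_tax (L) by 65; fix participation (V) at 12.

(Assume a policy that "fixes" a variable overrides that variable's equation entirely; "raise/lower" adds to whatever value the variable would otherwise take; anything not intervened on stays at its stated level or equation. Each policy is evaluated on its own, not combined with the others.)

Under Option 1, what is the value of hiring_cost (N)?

Option 1 (C − 37, L := 36):
  K = 109
  C = 42 − 37 = 5
  L = 36
  N = 196 + 4·109 + 5 + 3·36 = 745

745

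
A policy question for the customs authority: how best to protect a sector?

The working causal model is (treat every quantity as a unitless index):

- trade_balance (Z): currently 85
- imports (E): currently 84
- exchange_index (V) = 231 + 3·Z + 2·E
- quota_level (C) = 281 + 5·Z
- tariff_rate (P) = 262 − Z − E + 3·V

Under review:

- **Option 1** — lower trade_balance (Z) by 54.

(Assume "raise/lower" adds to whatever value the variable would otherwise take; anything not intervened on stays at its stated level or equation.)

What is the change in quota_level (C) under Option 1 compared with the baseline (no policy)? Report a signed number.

Baseline:
  Z = 85
  C = 281 + 5·85 = 706
Option 1 (Z − 54):
  Z = 85 − 54 = 31
  C = 281 + 5·31 = 436
Change in C: 436 − 706 = -270

-270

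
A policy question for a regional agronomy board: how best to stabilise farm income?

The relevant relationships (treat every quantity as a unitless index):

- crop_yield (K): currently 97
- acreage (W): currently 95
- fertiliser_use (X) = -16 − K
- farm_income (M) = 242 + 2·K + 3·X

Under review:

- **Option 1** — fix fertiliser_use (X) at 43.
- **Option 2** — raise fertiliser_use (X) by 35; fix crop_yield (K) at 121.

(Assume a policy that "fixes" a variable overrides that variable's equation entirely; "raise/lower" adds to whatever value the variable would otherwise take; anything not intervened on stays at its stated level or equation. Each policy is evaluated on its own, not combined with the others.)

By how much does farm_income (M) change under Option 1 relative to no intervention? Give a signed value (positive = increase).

468

Baseline:
  K = 97
  X = -16 − 97 = -113
  M = 242 + 2·97 + 3·(-113) = 97
Option 1 (X := 43):
  K = 97
  X = 43
  M = 242 + 2·97 + 3·43 = 565
Change in M: 565 − 97 = 468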